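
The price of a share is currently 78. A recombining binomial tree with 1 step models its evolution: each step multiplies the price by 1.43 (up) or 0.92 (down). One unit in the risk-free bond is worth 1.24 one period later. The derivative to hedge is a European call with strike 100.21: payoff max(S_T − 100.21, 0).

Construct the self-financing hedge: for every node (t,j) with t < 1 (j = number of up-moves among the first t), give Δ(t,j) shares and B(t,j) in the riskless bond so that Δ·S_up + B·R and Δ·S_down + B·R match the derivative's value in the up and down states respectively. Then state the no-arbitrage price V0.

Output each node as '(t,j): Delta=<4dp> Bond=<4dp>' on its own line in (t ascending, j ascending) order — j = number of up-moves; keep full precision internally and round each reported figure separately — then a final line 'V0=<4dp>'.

Under the risk-neutral measure, an up-move has probability p* = (R−d)/(u−d) = 0.6275 and values discount at R = 1.24.
Terminal payoffs: V(1,0)=0.0000, V(1,1)=11.3300
Node (0,0) S=78.0000: V=(p*·11.3300+(1−p*)·0.0000)/1.24=5.7331; Δ=(11.3300−0.0000)/(111.5400−71.7600)=0.2848; B=V−Δ·S=-16.4826
The time-0 hedge costs 5.7331, which is the no-arbitrage price.

(0,0): Delta=0.2848 Bond=-16.4826
V0=5.7331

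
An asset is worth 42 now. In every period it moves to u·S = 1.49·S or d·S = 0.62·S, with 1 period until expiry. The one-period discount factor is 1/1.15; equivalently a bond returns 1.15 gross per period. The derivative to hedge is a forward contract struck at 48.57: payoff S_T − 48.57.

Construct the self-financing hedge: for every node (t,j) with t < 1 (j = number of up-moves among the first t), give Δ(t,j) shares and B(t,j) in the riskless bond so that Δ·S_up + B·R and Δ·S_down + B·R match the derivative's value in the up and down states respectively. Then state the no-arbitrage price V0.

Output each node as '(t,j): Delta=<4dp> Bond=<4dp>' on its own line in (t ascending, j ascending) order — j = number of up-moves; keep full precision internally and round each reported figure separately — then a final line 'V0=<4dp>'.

Since d<R<u, set p* = (R−d)/(u−d) = 0.6092; price each node as the discounted p*-expectation of its children.
Payoff layer (t=1): V(1,0)=-22.5300, V(1,1)=14.0100
  t=0,j=0: stock 42.0000 → up 62.5800 (V=14.0100), down 26.0400 (V=-22.5300). Price -0.2348; hedge Δ=1.0000, bond B=-42.2348.
Root portfolio cost Δ·42+B reproduces V0=-0.2348.

(0,0): Delta=1.0000 Bond=-42.2348
V0=-0.2348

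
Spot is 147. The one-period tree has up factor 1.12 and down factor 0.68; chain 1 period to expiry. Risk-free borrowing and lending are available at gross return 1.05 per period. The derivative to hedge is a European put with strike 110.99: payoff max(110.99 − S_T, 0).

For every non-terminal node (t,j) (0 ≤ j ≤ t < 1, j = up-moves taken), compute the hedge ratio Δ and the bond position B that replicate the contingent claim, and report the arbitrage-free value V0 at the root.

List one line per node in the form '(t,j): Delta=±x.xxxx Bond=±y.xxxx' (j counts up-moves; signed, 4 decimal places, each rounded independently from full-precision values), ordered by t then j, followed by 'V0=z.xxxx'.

The replicating-portfolio and risk-neutral prices coincide; use p* = (1.05−0.68)/(1.12−0.68) = 0.8409 for the latter.
At expiry t=1: V(1,0)=11.0300, V(1,1)=0.0000
  t=0,j=0: stock 147.0000 → up 164.6400 (V=0.0000), down 99.9600 (V=11.0300). Price 1.6712; hedge Δ=-0.1705, bond B=26.7394.
Root portfolio cost Δ·147+B reproduces V0=1.6712.

(0,0): Delta=-0.1705 Bond=26.7394
V0=1.6712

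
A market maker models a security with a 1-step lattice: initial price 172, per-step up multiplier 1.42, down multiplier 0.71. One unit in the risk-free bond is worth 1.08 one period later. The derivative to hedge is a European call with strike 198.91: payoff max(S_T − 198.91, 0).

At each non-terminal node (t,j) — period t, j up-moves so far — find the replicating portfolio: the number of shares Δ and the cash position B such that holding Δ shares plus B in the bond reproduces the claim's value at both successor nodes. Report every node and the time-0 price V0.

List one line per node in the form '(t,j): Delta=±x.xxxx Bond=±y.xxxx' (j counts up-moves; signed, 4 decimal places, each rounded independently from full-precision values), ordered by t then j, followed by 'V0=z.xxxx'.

(0,0): Delta=0.3712 Bond=-41.9722
V0=21.8728

The replicating-portfolio and risk-neutral prices coincide; use p* = (1.08−0.71)/(1.42−0.71) = 0.5211 for the latter.
At expiry t=1: V(1,0)=0.0000, V(1,1)=45.3300
  t=0,j=0: stock 172.0000 → up 244.2400 (V=45.3300), down 122.1200 (V=0.0000). Price 21.8728; hedge Δ=0.3712, bond B=-41.9722.
Self-financing check: at every node Δ·S+B equals the discounted successor values.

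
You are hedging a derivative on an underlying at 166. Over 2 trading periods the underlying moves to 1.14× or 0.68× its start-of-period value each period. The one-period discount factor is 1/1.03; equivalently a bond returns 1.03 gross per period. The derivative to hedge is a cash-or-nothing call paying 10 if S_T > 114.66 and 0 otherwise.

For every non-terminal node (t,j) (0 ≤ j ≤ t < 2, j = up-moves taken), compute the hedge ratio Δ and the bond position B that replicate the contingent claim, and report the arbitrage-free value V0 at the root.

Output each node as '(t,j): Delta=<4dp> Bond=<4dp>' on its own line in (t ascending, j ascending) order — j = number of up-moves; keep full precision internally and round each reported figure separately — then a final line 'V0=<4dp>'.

The replicating-portfolio and risk-neutral prices coincide; use p* = (1.03−0.68)/(1.14−0.68) = 0.7609 for the latter.
At expiry t=2: V(2,0)=0.0000, V(2,1)=10.0000, V(2,2)=10.0000
  t=1,j=0: stock 112.8800 → up 128.6832 (V=10.0000), down 76.7584 (V=0.0000). Price 7.3871; hedge Δ=0.1926, bond B=-14.3520.
  t=1,j=1: stock 189.2400 → up 215.7336 (V=10.0000), down 128.6832 (V=10.0000). Price 9.7087; hedge Δ=0.0000, bond B=9.7087.
  t=0,j=0: stock 166.0000 → up 189.2400 (V=9.7087), down 112.8800 (V=7.3871). Price 8.8870; hedge Δ=0.0304, bond B=3.8399.
Self-financing check: at every node Δ·S+B equals the discounted successor values.

(0,0): Delta=0.0304 Bond=3.8399
(1,0): Delta=0.1926 Bond=-14.3520
(1,1): Delta=0.0000 Bond=9.7087
V0=8.8870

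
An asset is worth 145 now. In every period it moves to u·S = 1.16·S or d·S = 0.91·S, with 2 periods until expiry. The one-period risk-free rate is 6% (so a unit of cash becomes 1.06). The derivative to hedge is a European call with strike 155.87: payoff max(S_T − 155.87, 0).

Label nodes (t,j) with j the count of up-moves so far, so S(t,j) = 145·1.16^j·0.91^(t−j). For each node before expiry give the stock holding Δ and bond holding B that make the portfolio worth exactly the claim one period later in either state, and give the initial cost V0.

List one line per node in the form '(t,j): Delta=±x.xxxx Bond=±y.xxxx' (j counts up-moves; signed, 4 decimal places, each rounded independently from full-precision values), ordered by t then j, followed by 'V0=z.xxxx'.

Risk-neutral probability p* = (R−d)/(u−d) = (1.06−0.91)/(1.16−0.91) = 0.6000.
Terminal values V(2,·): V(2,0)=0.0000, V(2,1)=0.0000, V(2,2)=39.2420
Node (1,0) S=131.9500: V=(p*·0.0000+(1−p*)·0.0000)/1.06=0.0000; Δ=(0.0000−0.0000)/(153.0620−120.0745)=0.0000; B=V−Δ·S=0.0000
Node (1,1) S=168.2000: V=(p*·39.2420+(1−p*)·0.0000)/1.06=22.2125; Δ=(39.2420−0.0000)/(195.1120−153.0620)=0.9332; B=V−Δ·S=-134.7555
Node (0,0) S=145.0000: V=(p*·22.2125+(1−p*)·0.0000)/1.06=12.5731; Δ=(22.2125−0.0000)/(168.2000−131.9500)=0.6128; B=V−Δ·S=-76.2767
Each (Δ,B) replicates both successor values, so the strategy is self-financing and V0 is arbitrage-free.

(0,0): Delta=0.6128 Bond=-76.2767
(1,0): Delta=0.0000 Bond=0.0000
(1,1): Delta=0.9332 Bond=-134.7555
V0=12.5731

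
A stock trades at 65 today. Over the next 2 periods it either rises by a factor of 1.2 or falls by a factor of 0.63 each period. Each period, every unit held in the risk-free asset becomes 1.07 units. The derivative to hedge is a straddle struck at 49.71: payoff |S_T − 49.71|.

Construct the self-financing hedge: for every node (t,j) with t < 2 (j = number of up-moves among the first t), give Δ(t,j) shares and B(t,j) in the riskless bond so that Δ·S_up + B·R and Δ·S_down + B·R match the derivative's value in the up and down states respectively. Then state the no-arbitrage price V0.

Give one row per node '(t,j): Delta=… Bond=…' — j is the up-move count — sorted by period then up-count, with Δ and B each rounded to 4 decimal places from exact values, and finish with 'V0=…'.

(0,0): Delta=0.7092 Bond=-21.9955
(1,0): Delta=-1.0000 Bond=46.4579
(1,1): Delta=0.9744 Bond=-44.2150
V0=24.1047

Risk-neutral probability p* = (R−d)/(u−d) = (1.07−0.63)/(1.2−0.63) = 0.7719.
Terminal payoffs: V(2,0)=23.9115, V(2,1)=0.5700, V(2,2)=43.8900
Node (1,0) S=40.9500: V=(p*·0.5700+(1−p*)·23.9115)/1.07=5.5079; Δ=(0.5700−23.9115)/(49.1400−25.7985)=-1.0000; B=V−Δ·S=46.4579
Node (1,1) S=78.0000: V=(p*·43.8900+(1−p*)·0.5700)/1.07=31.7850; Δ=(43.8900−0.5700)/(93.6000−49.1400)=0.9744; B=V−Δ·S=-44.2150
Node (0,0) S=65.0000: V=(p*·31.7850+(1−p*)·5.5079)/1.07=24.1047; Δ=(31.7850−5.5079)/(78.0000−40.9500)=0.7092; B=V−Δ·S=-21.9955
The time-0 hedge costs 24.1047, which is the no-arbitrage price.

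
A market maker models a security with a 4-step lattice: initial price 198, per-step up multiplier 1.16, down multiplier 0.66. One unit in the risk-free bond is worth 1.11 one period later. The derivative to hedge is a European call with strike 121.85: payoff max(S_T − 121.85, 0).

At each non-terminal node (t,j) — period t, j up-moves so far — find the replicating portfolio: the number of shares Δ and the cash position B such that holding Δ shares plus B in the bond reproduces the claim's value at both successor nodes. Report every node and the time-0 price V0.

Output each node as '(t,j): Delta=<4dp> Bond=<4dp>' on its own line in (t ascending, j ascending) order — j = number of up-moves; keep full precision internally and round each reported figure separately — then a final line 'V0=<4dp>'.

(0,0): Delta=0.9794 Bond=-75.8674
(1,0): Delta=0.8263 Bond=-64.2067
(1,1): Delta=0.9891 Bond=-86.4357
(2,0): Delta=0.0000 Bond=0.0000
(2,1): Delta=0.8786 Bond=-79.1883
(2,2): Delta=0.9961 Bond=-97.8053
(3,0): Delta=0.0000 Bond=0.0000
(3,1): Delta=0.0000 Bond=0.0000
(3,2): Delta=0.9341 Bond=-97.6656
(3,3): Delta=1.0000 Bond=-109.7748
V0=118.0570

No-arbitrage ⇒ martingale measure with p* = (R−d)/(u−d) = 0.9000.
Terminal values V(4,·): V(4,0)=0.0000, V(4,1)=0.0000, V(4,2)=0.0000, V(4,3)=82.1279, V(4,4)=236.6566
  t=3,j=0: stock 56.9242 → up 66.0321 (V=0.0000), down 37.5700 (V=0.0000). Price 0.0000; hedge Δ=0.0000, bond B=0.0000.
  t=3,j=1: stock 100.0486 → up 116.0564 (V=0.0000), down 66.0321 (V=0.0000). Price 0.0000; hedge Δ=0.0000, bond B=0.0000.
  t=3,j=2: stock 175.8430 → up 203.9779 (V=82.1279), down 116.0564 (V=0.0000). Price 66.5902; hedge Δ=0.9341, bond B=-97.6656.
  t=3,j=3: stock 309.0574 → up 358.5066 (V=236.6566), down 203.9779 (V=82.1279). Price 199.2826; hedge Δ=1.0000, bond B=-109.7748.
  t=2,j=0: stock 86.2488 → up 100.0486 (V=0.0000), down 56.9242 (V=0.0000). Price 0.0000; hedge Δ=0.0000, bond B=0.0000.
  t=2,j=1: stock 151.5888 → up 175.8430 (V=66.5902), down 100.0486 (V=0.0000). Price 53.9920; hedge Δ=0.8786, bond B=-79.1883.
  t=2,j=2: stock 266.4288 → up 309.0574 (V=199.2826), down 175.8430 (V=66.5902). Price 167.5796; hedge Δ=0.9961, bond B=-97.8053.
  t=1,j=0: stock 130.6800 → up 151.5888 (V=53.9920), down 86.2488 (V=0.0000). Price 43.7773; hedge Δ=0.8263, bond B=-64.2067.
  t=1,j=1: stock 229.6800 → up 266.4288 (V=167.5796), down 151.5888 (V=53.9920). Price 140.7395; hedge Δ=0.9891, bond B=-86.4357.
  t=0,j=0: stock 198.0000 → up 229.6800 (V=140.7395), down 130.6800 (V=43.7773). Price 118.0570; hedge Δ=0.9794, bond B=-75.8674.
Self-financing check: at every node Δ·S+B equals the discounted successor values.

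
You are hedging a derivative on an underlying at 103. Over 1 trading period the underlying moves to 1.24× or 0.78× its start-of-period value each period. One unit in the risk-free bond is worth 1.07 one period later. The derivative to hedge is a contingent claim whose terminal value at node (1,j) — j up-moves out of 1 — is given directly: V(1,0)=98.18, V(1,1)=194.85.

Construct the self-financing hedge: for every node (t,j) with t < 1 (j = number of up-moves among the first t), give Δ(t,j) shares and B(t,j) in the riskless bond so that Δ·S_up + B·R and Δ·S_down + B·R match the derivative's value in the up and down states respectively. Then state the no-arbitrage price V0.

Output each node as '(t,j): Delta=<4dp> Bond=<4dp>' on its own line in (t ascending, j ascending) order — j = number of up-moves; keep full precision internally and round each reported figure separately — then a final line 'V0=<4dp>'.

(0,0): Delta=2.0403 Bond=-61.4380
V0=148.7141

No-arbitrage ⇒ martingale measure with p* = (R−d)/(u−d) = 0.6304.
Terminal values V(1,·): V(1,0)=98.1800, V(1,1)=194.8500
  t=0,j=0: stock 103.0000 → up 127.7200 (V=194.8500), down 80.3400 (V=98.1800). Price 148.7141; hedge Δ=2.0403, bond B=-61.4380.
The time-0 hedge costs 148.7141, which is the no-arbitrage price.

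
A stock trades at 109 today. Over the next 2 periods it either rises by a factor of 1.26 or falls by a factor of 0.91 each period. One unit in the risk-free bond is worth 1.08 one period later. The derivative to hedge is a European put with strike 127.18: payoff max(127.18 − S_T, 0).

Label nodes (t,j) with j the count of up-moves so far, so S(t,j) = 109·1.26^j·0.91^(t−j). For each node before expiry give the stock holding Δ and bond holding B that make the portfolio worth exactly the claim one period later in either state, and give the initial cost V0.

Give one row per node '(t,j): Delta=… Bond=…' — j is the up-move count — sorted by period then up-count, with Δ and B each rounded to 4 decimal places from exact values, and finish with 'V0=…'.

(0,0): Delta=-0.4593 Bond=59.3748
(1,0): Delta=-1.0000 Bond=117.7593
(1,1): Delta=-0.0458 Bond=7.3353
V0=9.3138

Risk-neutral probability p* = (R−d)/(u−d) = (1.08−0.91)/(1.26−0.91) = 0.4857.
Terminal values V(2,·): V(2,0)=36.9171, V(2,1)=2.2006, V(2,2)=0.0000
(1,0): S=99.1900. Δ = (V_up−V_dn)/(S_up−S_dn) = (2.2006−36.9171)/(124.9794−90.2629) = -1.0000. V = [p*·2.2006 + (1−p*)·36.9171]/1.08 = 18.5693. B = V − Δ·S = 117.7593.
(1,1): S=137.3400. Δ = (V_up−V_dn)/(S_up−S_dn) = (0.0000−2.2006)/(173.0484−124.9794) = -0.0458. V = [p*·0.0000 + (1−p*)·2.2006]/1.08 = 1.0479. B = V − Δ·S = 7.3353.
(0,0): S=109.0000. Δ = (V_up−V_dn)/(S_up−S_dn) = (1.0479−18.5693)/(137.3400−99.1900) = -0.4593. V = [p*·1.0479 + (1−p*)·18.5693]/1.08 = 9.3138. B = V − Δ·S = 59.3748.
Self-financing check: at every node Δ·S+B equals the discounted successor values.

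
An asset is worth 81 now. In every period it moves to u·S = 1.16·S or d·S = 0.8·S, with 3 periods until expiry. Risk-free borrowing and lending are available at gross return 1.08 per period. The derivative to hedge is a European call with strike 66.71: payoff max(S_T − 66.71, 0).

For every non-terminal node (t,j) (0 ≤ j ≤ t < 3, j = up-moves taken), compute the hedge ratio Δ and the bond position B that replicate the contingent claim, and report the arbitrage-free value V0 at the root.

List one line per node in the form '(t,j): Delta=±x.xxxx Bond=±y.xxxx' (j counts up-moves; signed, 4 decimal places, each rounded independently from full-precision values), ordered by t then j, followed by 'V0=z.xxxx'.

(0,0): Delta=0.9061 Bond=-44.5272
(1,0): Delta=0.6324 Bond=-30.3549
(1,1): Delta=0.9600 Bond=-53.1563
(2,0): Delta=0.0000 Bond=0.0000
(2,1): Delta=0.7570 Bond=-42.1500
(2,2): Delta=1.0000 Bond=-61.7685
V0=28.8648

The replicating-portfolio and risk-neutral prices coincide; use p* = (1.08−0.8)/(1.16−0.8) = 0.7778 for the latter.
Payoff layer (t=3): V(3,0)=0.0000, V(3,1)=0.0000, V(3,2)=20.4849, V(3,3)=59.7226
  t=2,j=0: stock 51.8400 → up 60.1344 (V=0.0000), down 41.4720 (V=0.0000). Price 0.0000; hedge Δ=0.0000, bond B=0.0000.
  t=2,j=1: stock 75.1680 → up 87.1949 (V=20.4849), down 60.1344 (V=0.0000). Price 14.7525; hedge Δ=0.7570, bond B=-42.1500.
  t=2,j=2: stock 108.9936 → up 126.4326 (V=59.7226), down 87.1949 (V=20.4849). Price 47.2251; hedge Δ=1.0000, bond B=-61.7685.
  t=1,j=0: stock 64.8000 → up 75.1680 (V=14.7525), down 51.8400 (V=0.0000). Price 10.6242; hedge Δ=0.6324, bond B=-30.3549.
  t=1,j=1: stock 93.9600 → up 108.9936 (V=47.2251), down 75.1680 (V=14.7525). Price 37.0453; hedge Δ=0.9600, bond B=-53.1563.
  t=0,j=0: stock 81.0000 → up 93.9600 (V=37.0453), down 64.8000 (V=10.6242). Price 28.8648; hedge Δ=0.9061, bond B=-44.5272.
The time-0 hedge costs 28.8648, which is the no-arbitrage price.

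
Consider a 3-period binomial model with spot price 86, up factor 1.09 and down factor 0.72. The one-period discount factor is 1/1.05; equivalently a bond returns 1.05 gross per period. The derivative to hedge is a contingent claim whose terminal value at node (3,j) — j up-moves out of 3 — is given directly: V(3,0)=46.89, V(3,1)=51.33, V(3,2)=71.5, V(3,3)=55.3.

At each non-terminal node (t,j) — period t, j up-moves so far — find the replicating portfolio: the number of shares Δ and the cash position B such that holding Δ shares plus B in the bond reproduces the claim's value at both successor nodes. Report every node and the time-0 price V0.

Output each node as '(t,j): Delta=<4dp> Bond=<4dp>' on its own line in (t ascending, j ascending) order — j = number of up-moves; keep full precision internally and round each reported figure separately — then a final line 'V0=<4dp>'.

(0,0): Delta=-0.2550 Bond=73.1925
(1,0): Delta=0.7678 Bond=13.5233
(1,1): Delta=-0.3369 Bond=84.5284
(2,0): Delta=0.2692 Bond=36.4286
(2,1): Delta=0.8077 Bond=11.5050
(2,2): Delta=-0.4285 Bond=98.1184
V0=51.2642

No-arbitrage ⇒ martingale measure with p* = (R−d)/(u−d) = 0.8919.
Terminal payoffs: V(3,0)=46.8900, V(3,1)=51.3300, V(3,2)=71.5000, V(3,3)=55.3000
  t=2,j=0: stock 44.5824 → up 48.5948 (V=51.3300), down 32.0993 (V=46.8900). Price 48.4286; hedge Δ=0.2692, bond B=36.4286.
  t=2,j=1: stock 67.4928 → up 73.5672 (V=71.5000), down 48.5948 (V=51.3300). Price 66.0185; hedge Δ=0.8077, bond B=11.5050.
  t=2,j=2: stock 102.1766 → up 111.3725 (V=55.3000), down 73.5672 (V=71.5000). Price 54.3346; hedge Δ=-0.4285, bond B=98.1184.
  t=1,j=0: stock 61.9200 → up 67.4928 (V=66.0185), down 44.5824 (V=48.4286). Price 61.0637; hedge Δ=0.7678, bond B=13.5233.
  t=1,j=1: stock 93.7400 → up 102.1766 (V=54.3346), down 67.4928 (V=66.0185). Price 52.9502; hedge Δ=-0.3369, bond B=84.5284.
  t=0,j=0: stock 86.0000 → up 93.7400 (V=52.9502), down 61.9200 (V=61.0637). Price 51.2642; hedge Δ=-0.2550, bond B=73.1925.
Check: Δ(0,0)·S0 + B(0,0) = 51.2642 = V0.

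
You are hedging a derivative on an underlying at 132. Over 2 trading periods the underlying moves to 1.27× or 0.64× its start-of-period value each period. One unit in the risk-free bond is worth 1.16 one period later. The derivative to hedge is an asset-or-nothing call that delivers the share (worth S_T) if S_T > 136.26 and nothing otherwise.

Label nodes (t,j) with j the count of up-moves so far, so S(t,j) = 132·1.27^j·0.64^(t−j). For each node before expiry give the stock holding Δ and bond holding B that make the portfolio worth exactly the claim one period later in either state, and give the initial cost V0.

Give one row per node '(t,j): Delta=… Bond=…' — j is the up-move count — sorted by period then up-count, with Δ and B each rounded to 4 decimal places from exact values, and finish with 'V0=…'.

Under the risk-neutral measure, an up-move has probability p* = (R−d)/(u−d) = 0.8254 and values discount at R = 1.16.
Payoff layer (t=2): V(2,0)=0.0000, V(2,1)=0.0000, V(2,2)=212.9028
(1,0): S=84.4800. Δ = (V_up−V_dn)/(S_up−S_dn) = (0.0000−0.0000)/(107.2896−54.0672) = 0.0000. V = [p*·0.0000 + (1−p*)·0.0000]/1.16 = 0.0000. B = V − Δ·S = 0.0000.
(1,1): S=167.6400. Δ = (V_up−V_dn)/(S_up−S_dn) = (212.9028−0.0000)/(212.9028−107.2896) = 2.0159. V = [p*·212.9028 + (1−p*)·0.0000]/1.16 = 151.4908. B = V − Δ·S = -186.4502.
(0,0): S=132.0000. Δ = (V_up−V_dn)/(S_up−S_dn) = (151.4908−0.0000)/(167.6400−84.4800) = 1.8217. V = [p*·151.4908 + (1−p*)·0.0000]/1.16 = 107.7931. B = V − Δ·S = -132.6684.
Each (Δ,B) replicates both successor values, so the strategy is self-financing and V0 is arbitrage-free.

(0,0): Delta=1.8217 Bond=-132.6684
(1,0): Delta=0.0000 Bond=0.0000
(1,1): Delta=2.0159 Bond=-186.4502
V0=107.7931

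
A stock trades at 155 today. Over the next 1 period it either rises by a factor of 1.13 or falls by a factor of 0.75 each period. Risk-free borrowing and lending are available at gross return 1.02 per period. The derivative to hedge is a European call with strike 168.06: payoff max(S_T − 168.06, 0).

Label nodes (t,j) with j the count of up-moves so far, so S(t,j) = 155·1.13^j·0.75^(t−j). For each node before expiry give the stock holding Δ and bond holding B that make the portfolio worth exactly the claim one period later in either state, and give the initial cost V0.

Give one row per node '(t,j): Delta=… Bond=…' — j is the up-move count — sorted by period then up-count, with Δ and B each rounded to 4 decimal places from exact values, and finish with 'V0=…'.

(0,0): Delta=0.1204 Bond=-13.7190
V0=4.9389

Risk-neutral probability p* = (R−d)/(u−d) = (1.02−0.75)/(1.13−0.75) = 0.7105.
Payoff layer (t=1): V(1,0)=0.0000, V(1,1)=7.0900
(0,0): S=155.0000. Δ = (V_up−V_dn)/(S_up−S_dn) = (7.0900−0.0000)/(175.1500−116.2500) = 0.1204. V = [p*·7.0900 + (1−p*)·0.0000]/1.02 = 4.9389. B = V − Δ·S = -13.7190.
Check: Δ(0,0)·S0 + B(0,0) = 4.9389 = V0.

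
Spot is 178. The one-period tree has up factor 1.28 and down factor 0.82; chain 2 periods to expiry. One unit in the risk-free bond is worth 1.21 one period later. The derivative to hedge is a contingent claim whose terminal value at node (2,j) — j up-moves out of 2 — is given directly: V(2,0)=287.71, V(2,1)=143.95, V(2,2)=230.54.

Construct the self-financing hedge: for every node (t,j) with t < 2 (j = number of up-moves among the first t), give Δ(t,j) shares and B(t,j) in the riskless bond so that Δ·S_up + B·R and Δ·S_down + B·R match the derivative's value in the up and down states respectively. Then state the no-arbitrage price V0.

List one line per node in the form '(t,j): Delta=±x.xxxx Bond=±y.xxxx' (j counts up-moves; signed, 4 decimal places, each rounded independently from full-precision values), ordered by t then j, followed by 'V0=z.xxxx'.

The replicating-portfolio and risk-neutral prices coincide; use p* = (1.21−0.82)/(1.28−0.82) = 0.8478 for the latter.
Terminal payoffs: V(2,0)=287.7100, V(2,1)=143.9500, V(2,2)=230.5400
(1,0): S=145.9600. Δ = (V_up−V_dn)/(S_up−S_dn) = (143.9500−287.7100)/(186.8288−119.6872) = -2.1411. V = [p*·143.9500 + (1−p*)·287.7100]/1.21 = 137.0467. B = V − Δ·S = 449.5685.
(1,1): S=227.8400. Δ = (V_up−V_dn)/(S_up−S_dn) = (230.5400−143.9500)/(291.6352−186.8288) = 0.8262. V = [p*·230.5400 + (1−p*)·143.9500]/1.21 = 179.6391. B = V − Δ·S = -8.6001.
(0,0): S=178.0000. Δ = (V_up−V_dn)/(S_up−S_dn) = (179.6391−137.0467)/(227.8400−145.9600) = 0.5202. V = [p*·179.6391 + (1−p*)·137.0467]/1.21 = 143.1055. B = V − Δ·S = 50.5134.
Root portfolio cost Δ·178+B reproduces V0=143.1055.

(0,0): Delta=0.5202 Bond=50.5134
(1,0): Delta=-2.1411 Bond=449.5685
(1,1): Delta=0.8262 Bond=-8.6001
V0=143.1055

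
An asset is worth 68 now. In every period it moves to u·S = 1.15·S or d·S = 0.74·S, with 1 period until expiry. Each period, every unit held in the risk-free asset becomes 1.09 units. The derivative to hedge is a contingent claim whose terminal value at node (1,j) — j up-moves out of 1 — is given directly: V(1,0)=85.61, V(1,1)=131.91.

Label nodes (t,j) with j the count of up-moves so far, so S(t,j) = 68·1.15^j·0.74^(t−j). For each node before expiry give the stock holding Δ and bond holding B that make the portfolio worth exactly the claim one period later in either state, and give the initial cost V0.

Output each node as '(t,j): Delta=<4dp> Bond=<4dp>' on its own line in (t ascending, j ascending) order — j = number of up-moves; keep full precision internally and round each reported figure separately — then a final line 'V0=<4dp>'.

The replicating-portfolio and risk-neutral prices coincide; use p* = (1.09−0.74)/(1.15−0.74) = 0.8537 for the latter.
Terminal payoffs: V(1,0)=85.6100, V(1,1)=131.9100
(0,0): S=68.0000. Δ = (V_up−V_dn)/(S_up−S_dn) = (131.9100−85.6100)/(78.2000−50.3200) = 1.6607. V = [p*·131.9100 + (1−p*)·85.6100]/1.09 = 114.8022. B = V − Δ·S = 1.8754.
Check: Δ(0,0)·S0 + B(0,0) = 114.8022 = V0.

(0,0): Delta=1.6607 Bond=1.8754
V0=114.8022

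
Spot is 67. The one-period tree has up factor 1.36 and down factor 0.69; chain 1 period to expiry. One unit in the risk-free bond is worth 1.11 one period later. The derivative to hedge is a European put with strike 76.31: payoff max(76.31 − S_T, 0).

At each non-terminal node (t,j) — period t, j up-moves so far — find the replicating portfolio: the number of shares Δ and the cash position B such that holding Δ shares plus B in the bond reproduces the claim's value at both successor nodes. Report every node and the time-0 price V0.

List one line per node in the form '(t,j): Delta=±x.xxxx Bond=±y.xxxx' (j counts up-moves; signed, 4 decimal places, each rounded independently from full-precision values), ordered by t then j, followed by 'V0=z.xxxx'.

(0,0): Delta=-0.6701 Bond=55.0071
V0=10.1116

Under the risk-neutral measure, an up-move has probability p* = (R−d)/(u−d) = 0.6269 and values discount at R = 1.11.
Payoff layer (t=1): V(1,0)=30.0800, V(1,1)=0.0000
  t=0,j=0: stock 67.0000 → up 91.1200 (V=0.0000), down 46.2300 (V=30.0800). Price 10.1116; hedge Δ=-0.6701, bond B=55.0071.
Each (Δ,B) replicates both successor values, so the strategy is self-financing and V0 is arbitrage-free.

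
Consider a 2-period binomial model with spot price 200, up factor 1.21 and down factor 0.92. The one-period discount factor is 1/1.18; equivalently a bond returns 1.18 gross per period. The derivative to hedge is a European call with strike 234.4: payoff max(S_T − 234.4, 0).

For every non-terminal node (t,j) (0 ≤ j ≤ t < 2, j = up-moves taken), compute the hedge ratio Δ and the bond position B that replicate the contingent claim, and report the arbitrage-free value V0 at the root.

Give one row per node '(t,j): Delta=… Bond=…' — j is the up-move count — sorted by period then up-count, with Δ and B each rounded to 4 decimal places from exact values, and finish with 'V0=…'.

Risk-neutral probability p* = (R−d)/(u−d) = (1.18−0.92)/(1.21−0.92) = 0.8966.
Payoff layer (t=2): V(2,0)=0.0000, V(2,1)=0.0000, V(2,2)=58.4200
(1,0): S=184.0000. Δ = (V_up−V_dn)/(S_up−S_dn) = (0.0000−0.0000)/(222.6400−169.2800) = 0.0000. V = [p*·0.0000 + (1−p*)·0.0000]/1.18 = 0.0000. B = V − Δ·S = 0.0000.
(1,1): S=242.0000. Δ = (V_up−V_dn)/(S_up−S_dn) = (58.4200−0.0000)/(292.8200−222.6400) = 0.8324. V = [p*·58.4200 + (1−p*)·0.0000]/1.18 = 44.3869. B = V − Δ·S = -157.0614.
(0,0): S=200.0000. Δ = (V_up−V_dn)/(S_up−S_dn) = (44.3869−0.0000)/(242.0000−184.0000) = 0.7653. V = [p*·44.3869 + (1−p*)·0.0000]/1.18 = 33.7247. B = V − Δ·S = -119.3336.
Self-financing check: at every node Δ·S+B equals the discounted successor values.

(0,0): Delta=0.7653 Bond=-119.3336
(1,0): Delta=0.0000 Bond=0.0000
(1,1): Delta=0.8324 Bond=-157.0614
V0=33.7247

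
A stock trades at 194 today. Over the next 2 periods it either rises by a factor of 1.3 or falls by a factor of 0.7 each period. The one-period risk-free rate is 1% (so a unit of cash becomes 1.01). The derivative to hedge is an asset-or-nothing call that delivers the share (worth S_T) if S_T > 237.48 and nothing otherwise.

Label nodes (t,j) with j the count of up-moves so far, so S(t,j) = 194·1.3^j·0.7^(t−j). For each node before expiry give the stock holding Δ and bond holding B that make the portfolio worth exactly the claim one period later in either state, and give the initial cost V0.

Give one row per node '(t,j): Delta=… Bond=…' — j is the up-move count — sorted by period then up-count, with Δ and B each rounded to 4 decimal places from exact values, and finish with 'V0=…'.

(0,0): Delta=1.4409 Bond=-193.7327
(1,0): Delta=0.0000 Bond=0.0000
(1,1): Delta=2.1667 Bond=-378.7162
V0=85.7959

No-arbitrage ⇒ martingale measure with p* = (R−d)/(u−d) = 0.5167.
Terminal values V(2,·): V(2,0)=0.0000, V(2,1)=0.0000, V(2,2)=327.8600
(1,0): S=135.8000. Δ = (V_up−V_dn)/(S_up−S_dn) = (0.0000−0.0000)/(176.5400−95.0600) = 0.0000. V = [p*·0.0000 + (1−p*)·0.0000]/1.01 = 0.0000. B = V − Δ·S = 0.0000.
(1,1): S=252.2000. Δ = (V_up−V_dn)/(S_up−S_dn) = (327.8600−0.0000)/(327.8600−176.5400) = 2.1667. V = [p*·327.8600 + (1−p*)·0.0000]/1.01 = 167.7172. B = V − Δ·S = -378.7162.
(0,0): S=194.0000. Δ = (V_up−V_dn)/(S_up−S_dn) = (167.7172−0.0000)/(252.2000−135.8000) = 1.4409. V = [p*·167.7172 + (1−p*)·0.0000]/1.01 = 85.7959. B = V − Δ·S = -193.7327.
Root portfolio cost Δ·194+B reproduces V0=85.7959.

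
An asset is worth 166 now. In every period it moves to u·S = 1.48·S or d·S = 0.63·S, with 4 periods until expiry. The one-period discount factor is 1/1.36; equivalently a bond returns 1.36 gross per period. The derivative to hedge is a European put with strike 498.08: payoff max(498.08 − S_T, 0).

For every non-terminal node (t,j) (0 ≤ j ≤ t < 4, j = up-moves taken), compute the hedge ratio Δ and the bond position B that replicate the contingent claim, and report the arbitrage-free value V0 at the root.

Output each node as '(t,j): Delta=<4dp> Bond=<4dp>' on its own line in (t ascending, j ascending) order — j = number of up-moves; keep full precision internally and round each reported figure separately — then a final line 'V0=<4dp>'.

The replicating-portfolio and risk-neutral prices coincide; use p* = (1.36−0.63)/(1.48−0.63) = 0.8588 for the latter.
At expiry t=4: V(4,0)=471.9301, V(4,1)=436.6485, V(4,2)=353.7646, V(4,3)=159.0534, V(4,4)=0.0000
Node (3,0) S=41.5078: V=(p*·436.6485+(1−p*)·471.9301)/1.36=324.7275; Δ=(436.6485−471.9301)/(61.4315−26.1499)=-1.0000; B=V−Δ·S=366.2353
Node (3,1) S=97.5104: V=(p*·353.7646+(1−p*)·436.6485)/1.36=268.7249; Δ=(353.7646−436.6485)/(144.3154−61.4315)=-1.0000; B=V−Δ·S=366.2353
Node (3,2) S=229.0720: V=(p*·159.0534+(1−p*)·353.7646)/1.36=137.1633; Δ=(159.0534−353.7646)/(339.0266−144.3154)=-1.0000; B=V−Δ·S=366.2353
Node (3,3) S=538.1375: V=(p*·0.0000+(1−p*)·159.0534)/1.36=16.5107; Δ=(0.0000−159.0534)/(796.4435−339.0266)=-0.3477; B=V−Δ·S=203.6324
Node (2,0) S=65.8854: V=(p*·268.7249+(1−p*)·324.7275)/1.36=203.4053; Δ=(268.7249−324.7275)/(97.5104−41.5078)=-1.0000; B=V−Δ·S=269.2907
Node (2,1) S=154.7784: V=(p*·137.1633+(1−p*)·268.7249)/1.36=114.5123; Δ=(137.1633−268.7249)/(229.0720−97.5104)=-1.0000; B=V−Δ·S=269.2907
Node (2,2) S=363.6064: V=(p*·16.5107+(1−p*)·137.1633)/1.36=24.6647; Δ=(16.5107−137.1633)/(538.1375−229.0720)=-0.3904; B=V−Δ·S=166.6089
Node (1,0) S=104.5800: V=(p*·114.5123+(1−p*)·203.4053)/1.36=93.4278; Δ=(114.5123−203.4053)/(154.7784−65.8854)=-1.0000; B=V−Δ·S=198.0078
Node (1,1) S=245.6800: V=(p*·24.6647+(1−p*)·114.5123)/1.36=27.4626; Δ=(24.6647−114.5123)/(363.6064−154.7784)=-0.4302; B=V−Δ·S=133.1655
Node (0,0) S=166.0000: V=(p*·27.4626+(1−p*)·93.4278)/1.36=27.0407; Δ=(27.4626−93.4278)/(245.6800−104.5800)=-0.4675; B=V−Δ·S=104.6469
The time-0 hedge costs 27.0407, which is the no-arbitrage price.

(0,0): Delta=-0.4675 Bond=104.6469
(1,0): Delta=-1.0000 Bond=198.0078
(1,1): Delta=-0.4302 Bond=133.1655
(2,0): Delta=-1.0000 Bond=269.2907
(2,1): Delta=-1.0000 Bond=269.2907
(2,2): Delta=-0.3904 Bond=166.6089
(3,0): Delta=-1.0000 Bond=366.2353
(3,1): Delta=-1.0000 Bond=366.2353
(3,2): Delta=-1.0000 Bond=366.2353
(3,3): Delta=-0.3477 Bond=203.6324
V0=27.0407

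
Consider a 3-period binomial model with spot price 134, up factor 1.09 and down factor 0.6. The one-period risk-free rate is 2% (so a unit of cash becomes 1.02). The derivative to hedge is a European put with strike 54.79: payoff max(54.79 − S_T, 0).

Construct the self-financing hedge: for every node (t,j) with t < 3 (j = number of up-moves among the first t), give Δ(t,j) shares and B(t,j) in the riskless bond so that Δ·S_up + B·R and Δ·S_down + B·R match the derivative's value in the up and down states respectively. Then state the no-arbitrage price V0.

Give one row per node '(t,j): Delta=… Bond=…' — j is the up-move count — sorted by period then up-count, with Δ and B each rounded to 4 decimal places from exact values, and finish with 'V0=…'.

Risk-neutral probability p* = (R−d)/(u−d) = (1.02−0.6)/(1.09−0.6) = 0.8571.
Payoff layer (t=3): V(3,0)=25.8460, V(3,1)=2.2084, V(3,2)=0.0000, V(3,3)=0.0000
Node (2,0) S=48.2400: V=(p*·2.2084+(1−p*)·25.8460)/1.02=5.4757; Δ=(2.2084−25.8460)/(52.5816−28.9440)=-1.0000; B=V−Δ·S=53.7157
Node (2,1) S=87.6360: V=(p*·0.0000+(1−p*)·2.2084)/1.02=0.3093; Δ=(0.0000−2.2084)/(95.5232−52.5816)=-0.0514; B=V−Δ·S=4.8162
Node (2,2) S=159.2054: V=(p*·0.0000+(1−p*)·0.0000)/1.02=0.0000; Δ=(0.0000−0.0000)/(173.5339−95.5232)=0.0000; B=V−Δ·S=0.0000
Node (1,0) S=80.4000: V=(p*·0.3093+(1−p*)·5.4757)/1.02=1.0268; Δ=(0.3093−5.4757)/(87.6360−48.2400)=-0.1311; B=V−Δ·S=11.5705
Node (1,1) S=146.0600: V=(p*·0.0000+(1−p*)·0.3093)/1.02=0.0433; Δ=(0.0000−0.3093)/(159.2054−87.6360)=-0.0043; B=V−Δ·S=0.6745
Node (0,0) S=134.0000: V=(p*·0.0433+(1−p*)·1.0268)/1.02=0.1802; Δ=(0.0433−1.0268)/(146.0600−80.4000)=-0.0150; B=V−Δ·S=2.1874
The time-0 hedge costs 0.1802, which is the no-arbitrage price.

(0,0): Delta=-0.0150 Bond=2.1874
(1,0): Delta=-0.1311 Bond=11.5705
(1,1): Delta=-0.0043 Bond=0.6745
(2,0): Delta=-1.0000 Bond=53.7157
(2,1): Delta=-0.0514 Bond=4.8162
(2,2): Delta=0.0000 Bond=0.0000
V0=0.1802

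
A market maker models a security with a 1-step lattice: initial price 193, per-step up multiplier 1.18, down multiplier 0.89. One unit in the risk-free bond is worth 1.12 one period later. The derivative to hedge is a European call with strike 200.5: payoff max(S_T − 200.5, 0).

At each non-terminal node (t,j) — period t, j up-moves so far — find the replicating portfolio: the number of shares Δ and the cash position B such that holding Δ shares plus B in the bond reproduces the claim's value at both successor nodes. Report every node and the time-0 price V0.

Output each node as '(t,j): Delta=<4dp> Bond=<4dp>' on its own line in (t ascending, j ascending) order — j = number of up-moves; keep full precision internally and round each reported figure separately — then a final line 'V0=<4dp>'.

No-arbitrage ⇒ martingale measure with p* = (R−d)/(u−d) = 0.7931.
At expiry t=1: V(1,0)=0.0000, V(1,1)=27.2400
  t=0,j=0: stock 193.0000 → up 227.7400 (V=27.2400), down 171.7700 (V=0.0000). Price 19.2894; hedge Δ=0.4867, bond B=-74.6416.
The time-0 hedge costs 19.2894, which is the no-arbitrage price.

(0,0): Delta=0.4867 Bond=-74.6416
V0=19.2894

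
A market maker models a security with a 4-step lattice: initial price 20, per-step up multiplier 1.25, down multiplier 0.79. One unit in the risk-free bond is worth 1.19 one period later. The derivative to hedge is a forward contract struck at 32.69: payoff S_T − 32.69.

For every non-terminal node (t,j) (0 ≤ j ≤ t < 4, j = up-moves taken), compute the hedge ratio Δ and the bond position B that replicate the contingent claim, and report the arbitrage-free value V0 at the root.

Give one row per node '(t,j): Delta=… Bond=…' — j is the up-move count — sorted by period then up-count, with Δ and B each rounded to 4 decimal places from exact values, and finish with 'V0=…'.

Under the risk-neutral measure, an up-move has probability p* = (R−d)/(u−d) = 0.8696 and values discount at R = 1.19.
Terminal values V(4,·): V(4,0)=-24.9000, V(4,1)=-20.3640, V(4,2)=-13.1869, V(4,3)=-1.8306, V(4,4)=16.1381
(3,0): S=9.8608. Δ = (V_up−V_dn)/(S_up−S_dn) = (-20.3640−-24.9000)/(12.3260−7.7900) = 1.0000. V = [p*·-20.3640 + (1−p*)·-24.9000]/1.19 = -17.6098. B = V − Δ·S = -27.4706.
(3,1): S=15.6025. Δ = (V_up−V_dn)/(S_up−S_dn) = (-13.1869−-20.3640)/(19.5031−12.3260) = 1.0000. V = [p*·-13.1869 + (1−p*)·-20.3640]/1.19 = -11.8681. B = V − Δ·S = -27.4706.
(3,2): S=24.6875. Δ = (V_up−V_dn)/(S_up−S_dn) = (-1.8306−-13.1869)/(30.8594−19.5031) = 1.0000. V = [p*·-1.8306 + (1−p*)·-13.1869]/1.19 = -2.7831. B = V − Δ·S = -27.4706.
(3,3): S=39.0625. Δ = (V_up−V_dn)/(S_up−S_dn) = (16.1381−-1.8306)/(48.8281−30.8594) = 1.0000. V = [p*·16.1381 + (1−p*)·-1.8306]/1.19 = 11.5919. B = V − Δ·S = -27.4706.
(2,0): S=12.4820. Δ = (V_up−V_dn)/(S_up−S_dn) = (-11.8681−-17.6098)/(15.6025−9.8608) = 1.0000. V = [p*·-11.8681 + (1−p*)·-17.6098]/1.19 = -10.6025. B = V − Δ·S = -23.0845.
(2,1): S=19.7500. Δ = (V_up−V_dn)/(S_up−S_dn) = (-2.7831−-11.8681)/(24.6875−15.6025) = 1.0000. V = [p*·-2.7831 + (1−p*)·-11.8681]/1.19 = -3.3345. B = V − Δ·S = -23.0845.
(2,2): S=31.2500. Δ = (V_up−V_dn)/(S_up−S_dn) = (11.5919−-2.7831)/(39.0625−24.6875) = 1.0000. V = [p*·11.5919 + (1−p*)·-2.7831]/1.19 = 8.1655. B = V − Δ·S = -23.0845.
(1,0): S=15.8000. Δ = (V_up−V_dn)/(S_up−S_dn) = (-3.3345−-10.6025)/(19.7500−12.4820) = 1.0000. V = [p*·-3.3345 + (1−p*)·-10.6025]/1.19 = -3.5988. B = V − Δ·S = -19.3988.
(1,1): S=25.0000. Δ = (V_up−V_dn)/(S_up−S_dn) = (8.1655−-3.3345)/(31.2500−19.7500) = 1.0000. V = [p*·8.1655 + (1−p*)·-3.3345]/1.19 = 5.6012. B = V − Δ·S = -19.3988.
(0,0): S=20.0000. Δ = (V_up−V_dn)/(S_up−S_dn) = (5.6012−-3.5988)/(25.0000−15.8000) = 1.0000. V = [p*·5.6012 + (1−p*)·-3.5988]/1.19 = 3.6985. B = V − Δ·S = -16.3015.
Check: Δ(0,0)·S0 + B(0,0) = 3.6985 = V0.

(0,0): Delta=1.0000 Bond=-16.3015
(1,0): Delta=1.0000 Bond=-19.3988
(1,1): Delta=1.0000 Bond=-19.3988
(2,0): Delta=1.0000 Bond=-23.0845
(2,1): Delta=1.0000 Bond=-23.0845
(2,2): Delta=1.0000 Bond=-23.0845
(3,0): Delta=1.0000 Bond=-27.4706
(3,1): Delta=1.0000 Bond=-27.4706
(3,2): Delta=1.0000 Bond=-27.4706
(3,3): Delta=1.0000 Bond=-27.4706
V0=3.6985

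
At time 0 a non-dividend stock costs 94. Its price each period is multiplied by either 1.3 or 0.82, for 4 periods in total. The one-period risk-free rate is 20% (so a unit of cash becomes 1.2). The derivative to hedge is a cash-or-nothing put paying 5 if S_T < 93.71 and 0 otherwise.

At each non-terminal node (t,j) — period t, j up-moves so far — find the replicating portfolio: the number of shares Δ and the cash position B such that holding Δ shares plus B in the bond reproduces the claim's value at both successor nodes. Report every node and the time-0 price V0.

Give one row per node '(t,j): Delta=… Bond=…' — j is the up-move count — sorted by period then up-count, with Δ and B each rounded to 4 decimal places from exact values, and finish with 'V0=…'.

The replicating-portfolio and risk-neutral prices coincide; use p* = (1.2−0.82)/(1.3−0.82) = 0.7917 for the latter.
Terminal values V(4,·): V(4,0)=5.0000, V(4,1)=5.0000, V(4,2)=0.0000, V(4,3)=0.0000, V(4,4)=0.0000
Node (3,0) S=51.8286: V=(p*·5.0000+(1−p*)·5.0000)/1.2=4.1667; Δ=(5.0000−5.0000)/(67.3772−42.4994)=0.0000; B=V−Δ·S=4.1667
Node (3,1) S=82.1673: V=(p*·0.0000+(1−p*)·5.0000)/1.2=0.8681; Δ=(0.0000−5.0000)/(106.8175−67.3772)=-0.1268; B=V−Δ·S=11.2847
Node (3,2) S=130.2652: V=(p*·0.0000+(1−p*)·0.0000)/1.2=0.0000; Δ=(0.0000−0.0000)/(169.3448−106.8175)=0.0000; B=V−Δ·S=0.0000
Node (3,3) S=206.5180: V=(p*·0.0000+(1−p*)·0.0000)/1.2=0.0000; Δ=(0.0000−0.0000)/(268.4734−169.3448)=0.0000; B=V−Δ·S=0.0000
Node (2,0) S=63.2056: V=(p*·0.8681+(1−p*)·4.1667)/1.2=1.2961; Δ=(0.8681−4.1667)/(82.1673−51.8286)=-0.1087; B=V−Δ·S=8.1682
Node (2,1) S=100.2040: V=(p*·0.0000+(1−p*)·0.8681)/1.2=0.1507; Δ=(0.0000−0.8681)/(130.2652−82.1673)=-0.0180; B=V−Δ·S=1.9592
Node (2,2) S=158.8600: V=(p*·0.0000+(1−p*)·0.0000)/1.2=0.0000; Δ=(0.0000−0.0000)/(206.5180−130.2652)=0.0000; B=V−Δ·S=0.0000
Node (1,0) S=77.0800: V=(p*·0.1507+(1−p*)·1.2961)/1.2=0.3244; Δ=(0.1507−1.2961)/(100.2040−63.2056)=-0.0310; B=V−Δ·S=2.7106
Node (1,1) S=122.2000: V=(p*·0.0000+(1−p*)·0.1507)/1.2=0.0262; Δ=(0.0000−0.1507)/(158.8600−100.2040)=-0.0026; B=V−Δ·S=0.3401
Node (0,0) S=94.0000: V=(p*·0.0262+(1−p*)·0.3244)/1.2=0.0736; Δ=(0.0262−0.3244)/(122.2000−77.0800)=-0.0066; B=V−Δ·S=0.6950
Root portfolio cost Δ·94+B reproduces V0=0.0736.

(0,0): Delta=-0.0066 Bond=0.6950
(1,0): Delta=-0.0310 Bond=2.7106
(1,1): Delta=-0.0026 Bond=0.3401
(2,0): Delta=-0.1087 Bond=8.1682
(2,1): Delta=-0.0180 Bond=1.9592
(2,2): Delta=0.0000 Bond=0.0000
(3,0): Delta=0.0000 Bond=4.1667
(3,1): Delta=-0.1268 Bond=11.2847
(3,2): Delta=0.0000 Bond=0.0000
(3,3): Delta=0.0000 Bond=0.0000
V0=0.0736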